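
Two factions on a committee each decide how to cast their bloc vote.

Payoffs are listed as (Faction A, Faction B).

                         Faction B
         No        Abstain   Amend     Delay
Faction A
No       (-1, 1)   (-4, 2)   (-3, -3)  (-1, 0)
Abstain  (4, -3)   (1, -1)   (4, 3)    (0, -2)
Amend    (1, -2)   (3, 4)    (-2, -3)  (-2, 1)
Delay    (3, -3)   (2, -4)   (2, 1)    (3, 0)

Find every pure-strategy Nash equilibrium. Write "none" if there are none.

Faction A against No: payoffs -1, 4, 1, 3 → best response Abstain.
Faction A against Abstain: payoffs -4, 1, 3, 2 → best response Amend.
Faction A against Amend: payoffs -3, 4, -2, 2 → best response Abstain.
Faction A against Delay: payoffs -1, 0, -2, 3 → best response Delay.
Faction B against No: payoffs 1, 2, -3, 0 → best response Abstain.
Faction B against Abstain: payoffs -3, -1, 3, -2 → best response Amend.
Faction B against Amend: payoffs -2, 4, -3, 1 → best response Abstain.
Faction B against Delay: payoffs -3, -4, 1, 0 → best response Amend.
Mutual best responses: (Abstain, Amend); (Amend, Abstain).

Pure-strategy Nash equilibria: (Abstain, Amend), (Amend, Abstain)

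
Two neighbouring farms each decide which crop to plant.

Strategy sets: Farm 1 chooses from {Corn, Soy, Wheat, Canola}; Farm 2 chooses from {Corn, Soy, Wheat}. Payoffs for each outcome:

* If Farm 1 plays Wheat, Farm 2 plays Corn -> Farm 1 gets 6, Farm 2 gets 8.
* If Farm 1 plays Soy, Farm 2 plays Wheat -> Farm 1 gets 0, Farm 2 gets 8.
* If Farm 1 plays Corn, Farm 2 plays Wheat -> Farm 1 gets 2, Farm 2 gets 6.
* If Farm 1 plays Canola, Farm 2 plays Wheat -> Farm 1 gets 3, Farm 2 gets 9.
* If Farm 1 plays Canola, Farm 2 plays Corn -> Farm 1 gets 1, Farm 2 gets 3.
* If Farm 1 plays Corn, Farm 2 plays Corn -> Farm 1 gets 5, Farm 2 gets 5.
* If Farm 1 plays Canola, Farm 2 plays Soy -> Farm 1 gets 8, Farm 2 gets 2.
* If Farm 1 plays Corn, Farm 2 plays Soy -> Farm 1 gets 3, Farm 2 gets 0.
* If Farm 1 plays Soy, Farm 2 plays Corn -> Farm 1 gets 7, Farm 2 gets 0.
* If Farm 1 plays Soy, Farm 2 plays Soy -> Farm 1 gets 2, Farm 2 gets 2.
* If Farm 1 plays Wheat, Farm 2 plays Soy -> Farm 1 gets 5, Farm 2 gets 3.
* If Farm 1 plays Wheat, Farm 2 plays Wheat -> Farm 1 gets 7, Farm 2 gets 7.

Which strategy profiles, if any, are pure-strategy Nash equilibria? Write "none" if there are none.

(Corn, Corn): Farm 1 can switch to Soy (5 → 7). Not NE.
(Corn, Soy): Farm 1 can switch to Wheat (3 → 5). Not NE.
(Corn, Wheat): Farm 1 can switch to Wheat (2 → 7). Not NE.
(Soy, Corn): Farm 2 can switch to Soy (0 → 2). Not NE.
(Soy, Soy): Farm 1 can switch to Corn (2 → 3). Not NE.
(Soy, Wheat): Farm 1 can switch to Corn (0 → 2). Not NE.
(Wheat, Corn): Farm 1 can switch to Soy (6 → 7). Not NE.
(Wheat, Soy): Farm 1 can switch to Canola (5 → 8). Not NE.
(Wheat, Wheat): Farm 2 can switch to Corn (7 → 8). Not NE.
(Canola, Corn): Farm 1 can switch to Corn (1 → 5). Not NE.
(The remaining 2 profiles each have a profitable deviation by the same check.)

There is no pure-strategy Nash equilibrium.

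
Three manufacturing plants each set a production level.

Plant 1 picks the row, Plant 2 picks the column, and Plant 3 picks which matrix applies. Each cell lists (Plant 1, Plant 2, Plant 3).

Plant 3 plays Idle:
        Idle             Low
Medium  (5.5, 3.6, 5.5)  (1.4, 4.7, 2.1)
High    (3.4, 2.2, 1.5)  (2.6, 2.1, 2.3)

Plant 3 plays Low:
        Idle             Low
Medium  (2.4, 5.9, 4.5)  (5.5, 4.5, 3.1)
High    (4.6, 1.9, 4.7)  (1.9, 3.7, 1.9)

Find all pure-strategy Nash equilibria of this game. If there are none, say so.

No pure-strategy Nash equilibrium.

Plant 1 against (Idle, Idle): payoffs 5.5, 3.4 → best response Medium.
Plant 1 against (Idle, Low): payoffs 2.4, 4.6 → best response High.
Plant 1 against (Low, Idle): payoffs 1.4, 2.6 → best response High.
Plant 1 against (Low, Low): payoffs 5.5, 1.9 → best response Medium.
Plant 2 against (Medium, Idle): payoffs 3.6, 4.7 → best response Low.
Plant 2 against (Medium, Low): payoffs 5.9, 4.5 → best response Idle.
Plant 2 against (High, Idle): payoffs 2.2, 2.1 → best response Idle.
Plant 2 against (High, Low): payoffs 1.9, 3.7 → best response Low.
Plant 3 against (Medium, Idle): payoffs 5.5, 4.5 → best response Idle.
Plant 3 against (Medium, Low): payoffs 2.1, 3.1 → best response Low.
Plant 3 against (High, Idle): payoffs 1.5, 4.7 → best response Low.
Plant 3 against (High, Low): payoffs 2.3, 1.9 → best response Idle.
No profile is a mutual best response for all players.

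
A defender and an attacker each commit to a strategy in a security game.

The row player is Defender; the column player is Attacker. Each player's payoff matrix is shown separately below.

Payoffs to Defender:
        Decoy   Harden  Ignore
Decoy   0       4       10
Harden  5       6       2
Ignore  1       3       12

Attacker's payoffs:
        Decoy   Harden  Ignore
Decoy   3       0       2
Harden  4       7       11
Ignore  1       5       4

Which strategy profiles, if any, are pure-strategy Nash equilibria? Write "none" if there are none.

For each player, find the best response to each opponent profile; mutual best responses are the pure NE.
Defender against Decoy: payoffs 0, 5, 1 → best response Harden.
Defender against Harden: payoffs 4, 6, 3 → best response Harden.
Defender against Ignore: payoffs 10, 2, 12 → best response Ignore.
Attacker against Decoy: payoffs 3, 0, 2 → best response Decoy.
Attacker against Harden: payoffs 4, 7, 11 → best response Ignore.
Attacker against Ignore: payoffs 1, 5, 4 → best response Harden.
No profile is a mutual best response for all players.

There is no pure-strategy Nash equilibrium.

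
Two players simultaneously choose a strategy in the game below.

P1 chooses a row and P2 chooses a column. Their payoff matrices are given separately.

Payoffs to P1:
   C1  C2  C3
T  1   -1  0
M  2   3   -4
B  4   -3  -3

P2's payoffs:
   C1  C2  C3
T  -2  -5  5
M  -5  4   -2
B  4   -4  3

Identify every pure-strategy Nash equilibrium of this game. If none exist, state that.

The pure Nash equilibria are (T, C3) and (M, C2) and (B, C1).

Check each profile: it is a Nash equilibrium iff no player can strictly gain by switching unilaterally.
(T, C1): P1 can switch to M (1 → 2). Not NE.
(T, C2): P1 can switch to M (-1 → 3). Not NE.
(T, C3): P1 gets 0, best alternative -3; P2 gets 5, best alternative -2. No profitable deviation — NE.
(M, C1): P1 can switch to B (2 → 4). Not NE.
(M, C2): P1 gets 3, best alternative -1; P2 gets 4, best alternative -2. No profitable deviation — NE.
(M, C3): P1 can switch to T (-4 → 0). Not NE.
(B, C1): P1 gets 4, best alternative 2; P2 gets 4, best alternative 3. No profitable deviation — NE.
(B, C2): P1 can switch to T (-3 → -1). Not NE.
(B, C3): P1 can switch to T (-3 → 0). Not NE.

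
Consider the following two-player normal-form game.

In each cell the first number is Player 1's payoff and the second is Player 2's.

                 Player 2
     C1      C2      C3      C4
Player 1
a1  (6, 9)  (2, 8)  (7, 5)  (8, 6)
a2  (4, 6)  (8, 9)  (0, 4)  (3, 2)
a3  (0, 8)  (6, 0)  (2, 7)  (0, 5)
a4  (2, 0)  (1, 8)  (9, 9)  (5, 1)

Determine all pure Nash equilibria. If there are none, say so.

Player 1 against C1: payoffs 6, 4, 0, 2 → best response a1.
Player 1 against C2: payoffs 2, 8, 6, 1 → best response a2.
Player 1 against C3: payoffs 7, 0, 2, 9 → best response a4.
Player 1 against C4: payoffs 8, 3, 0, 5 → best response a1.
Player 2 against a1: payoffs 9, 8, 5, 6 → best response C1.
Player 2 against a2: payoffs 6, 9, 4, 2 → best response C2.
Player 2 against a3: payoffs 8, 0, 7, 5 → best response C1.
Player 2 against a4: payoffs 0, 8, 9, 1 → best response C3.
Mutual best responses: (a1, C1); (a2, C2); (a4, C3).

Pure-strategy Nash equilibria: (a1, C1), (a2, C2), (a4, C3)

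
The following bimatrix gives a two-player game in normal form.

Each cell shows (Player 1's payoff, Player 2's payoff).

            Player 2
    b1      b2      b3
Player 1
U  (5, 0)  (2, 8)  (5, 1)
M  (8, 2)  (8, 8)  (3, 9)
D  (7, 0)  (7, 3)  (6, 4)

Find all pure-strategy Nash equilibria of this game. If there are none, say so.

(U, b1): Player 1 can switch to M (5 → 8). Not NE.
(U, b2): Player 1 can switch to M (2 → 8). Not NE.
(U, b3): Player 1 can switch to D (5 → 6). Not NE.
(M, b1): Player 2 can switch to b2 (2 → 8). Not NE.
(M, b2): Player 2 can switch to b3 (8 → 9). Not NE.
(M, b3): Player 1 can switch to U (3 → 5). Not NE.
(D, b1): Player 1 can switch to M (7 → 8). Not NE.
(D, b2): Player 1 can switch to M (7 → 8). Not NE.
(D, b3): Player 1 gets 6, best alternative 5; Player 2 gets 4, best alternative 3. No profitable deviation — NE.

The unique pure-strategy Nash equilibrium is (D, b3).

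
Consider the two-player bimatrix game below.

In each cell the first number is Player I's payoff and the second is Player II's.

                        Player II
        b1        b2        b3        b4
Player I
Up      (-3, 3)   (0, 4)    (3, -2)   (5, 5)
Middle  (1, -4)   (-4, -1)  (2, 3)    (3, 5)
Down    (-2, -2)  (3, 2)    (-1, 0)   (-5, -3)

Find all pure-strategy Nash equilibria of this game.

Pure-strategy Nash equilibria: (Up, b4); (Down, b2)

Player I against b1: payoffs -3, 1, -2 → best response Middle.
Player I against b2: payoffs 0, -4, 3 → best response Down.
Player I against b3: payoffs 3, 2, -1 → best response Up.
Player I against b4: payoffs 5, 3, -5 → best response Up.
Player II against Up: payoffs 3, 4, -2, 5 → best response b4.
Player II against Middle: payoffs -4, -1, 3, 5 → best response b4.
Player II against Down: payoffs -2, 2, 0, -3 → best response b2.
Mutual best responses: (Up, b4); (Down, b2).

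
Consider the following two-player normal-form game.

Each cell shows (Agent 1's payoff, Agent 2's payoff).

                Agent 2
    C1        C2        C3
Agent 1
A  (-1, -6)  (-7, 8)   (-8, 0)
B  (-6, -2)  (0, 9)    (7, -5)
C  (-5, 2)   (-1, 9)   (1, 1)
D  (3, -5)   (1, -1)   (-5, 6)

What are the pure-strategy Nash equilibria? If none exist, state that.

Mark each player's best response to every combination of opponents' strategies; a profile where every player is best-responding is a pure Nash equilibrium.
Agent 1 against C1: payoffs -1, -6, -5, 3 → best response D.
Agent 1 against C2: payoffs -7, 0, -1, 1 → best response D.
Agent 1 against C3: payoffs -8, 7, 1, -5 → best response B.
Agent 2 against A: payoffs -6, 8, 0 → best response C2.
Agent 2 against B: payoffs -2, 9, -5 → best response C2.
Agent 2 against C: payoffs 2, 9, 1 → best response C2.
Agent 2 against D: payoffs -5, -1, 6 → best response C3.
No profile is a mutual best response for all players.

There is no pure-strategy Nash equilibrium.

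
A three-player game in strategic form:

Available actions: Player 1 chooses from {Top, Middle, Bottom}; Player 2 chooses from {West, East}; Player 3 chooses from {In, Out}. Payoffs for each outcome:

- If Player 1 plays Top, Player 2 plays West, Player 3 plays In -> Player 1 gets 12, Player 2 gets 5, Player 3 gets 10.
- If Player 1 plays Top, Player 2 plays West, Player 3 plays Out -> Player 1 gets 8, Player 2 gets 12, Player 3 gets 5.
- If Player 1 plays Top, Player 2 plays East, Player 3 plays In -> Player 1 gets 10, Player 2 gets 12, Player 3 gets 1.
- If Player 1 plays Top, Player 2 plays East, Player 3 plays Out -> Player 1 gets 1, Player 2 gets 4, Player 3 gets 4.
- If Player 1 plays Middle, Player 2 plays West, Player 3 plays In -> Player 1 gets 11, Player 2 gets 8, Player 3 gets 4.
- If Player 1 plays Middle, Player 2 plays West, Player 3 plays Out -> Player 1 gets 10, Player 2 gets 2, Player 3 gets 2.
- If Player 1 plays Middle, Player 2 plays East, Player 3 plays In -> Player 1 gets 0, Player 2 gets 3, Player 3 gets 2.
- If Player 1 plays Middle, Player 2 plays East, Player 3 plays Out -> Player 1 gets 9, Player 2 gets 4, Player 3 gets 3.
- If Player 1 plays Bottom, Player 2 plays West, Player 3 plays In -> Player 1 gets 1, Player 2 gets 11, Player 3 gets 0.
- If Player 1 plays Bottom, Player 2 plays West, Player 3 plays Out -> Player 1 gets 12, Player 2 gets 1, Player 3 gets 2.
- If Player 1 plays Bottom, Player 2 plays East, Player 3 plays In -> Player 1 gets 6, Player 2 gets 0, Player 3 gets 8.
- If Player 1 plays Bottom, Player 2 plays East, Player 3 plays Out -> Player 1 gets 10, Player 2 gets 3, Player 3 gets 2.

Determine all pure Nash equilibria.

There is no pure-strategy Nash equilibrium.

(Top, West, In): Player 2 can switch to East (5 → 12). Not NE.
(Top, West, Out): Player 1 can switch to Middle (8 → 10). Not NE.
(Top, East, In): Player 3 can switch to Out (1 → 4). Not NE.
(Top, East, Out): Player 1 can switch to Middle (1 → 9). Not NE.
(Middle, West, In): Player 1 can switch to Top (11 → 12). Not NE.
(Middle, West, Out): Player 1 can switch to Bottom (10 → 12). Not NE.
(Middle, East, In): Player 1 can switch to Top (0 → 10). Not NE.
(Middle, East, Out): Player 1 can switch to Bottom (9 → 10). Not NE.
(The remaining 4 profiles each have a profitable deviation by the same check.)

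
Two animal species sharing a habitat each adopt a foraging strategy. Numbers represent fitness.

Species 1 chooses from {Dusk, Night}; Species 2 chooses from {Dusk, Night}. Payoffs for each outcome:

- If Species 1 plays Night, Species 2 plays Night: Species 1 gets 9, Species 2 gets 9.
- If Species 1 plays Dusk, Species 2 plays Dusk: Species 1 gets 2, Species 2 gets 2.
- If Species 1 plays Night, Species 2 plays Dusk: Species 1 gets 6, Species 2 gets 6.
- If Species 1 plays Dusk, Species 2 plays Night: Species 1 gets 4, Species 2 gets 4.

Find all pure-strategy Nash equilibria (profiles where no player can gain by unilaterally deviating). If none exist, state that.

Pure NE: (Night, Night)

(Dusk, Dusk): Species 1 can switch to Night (2 → 6). Not NE.
(Dusk, Night): Species 1 can switch to Night (4 → 9). Not NE.
(Night, Dusk): Species 2 can switch to Night (6 → 9). Not NE.
(Night, Night): Species 1 gets 9, best alternative 4; Species 2 gets 9, best alternative 6. No profitable deviation — NE.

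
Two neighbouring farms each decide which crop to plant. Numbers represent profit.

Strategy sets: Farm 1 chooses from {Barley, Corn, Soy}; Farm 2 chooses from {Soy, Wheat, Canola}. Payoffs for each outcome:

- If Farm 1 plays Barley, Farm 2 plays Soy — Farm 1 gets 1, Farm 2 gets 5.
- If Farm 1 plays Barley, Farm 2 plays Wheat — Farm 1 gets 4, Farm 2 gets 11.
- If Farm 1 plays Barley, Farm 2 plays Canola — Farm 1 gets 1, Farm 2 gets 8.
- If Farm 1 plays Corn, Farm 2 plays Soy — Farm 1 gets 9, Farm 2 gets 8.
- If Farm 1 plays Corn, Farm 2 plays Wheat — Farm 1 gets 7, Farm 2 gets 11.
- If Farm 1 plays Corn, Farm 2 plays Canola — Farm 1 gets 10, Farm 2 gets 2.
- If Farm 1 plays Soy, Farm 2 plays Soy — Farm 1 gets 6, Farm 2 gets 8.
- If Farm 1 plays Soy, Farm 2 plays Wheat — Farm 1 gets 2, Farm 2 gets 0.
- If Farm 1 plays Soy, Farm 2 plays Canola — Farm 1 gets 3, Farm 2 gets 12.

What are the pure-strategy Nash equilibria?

(Corn, Wheat)

Farm 1 against Soy: payoffs 1, 9, 6 → best response Corn.
Farm 1 against Wheat: payoffs 4, 7, 2 → best response Corn.
Farm 1 against Canola: payoffs 1, 10, 3 → best response Corn.
Farm 2 against Barley: payoffs 5, 11, 8 → best response Wheat.
Farm 2 against Corn: payoffs 8, 11, 2 → best response Wheat.
Farm 2 against Soy: payoffs 8, 0, 12 → best response Canola.
Mutual best responses: (Corn, Wheat).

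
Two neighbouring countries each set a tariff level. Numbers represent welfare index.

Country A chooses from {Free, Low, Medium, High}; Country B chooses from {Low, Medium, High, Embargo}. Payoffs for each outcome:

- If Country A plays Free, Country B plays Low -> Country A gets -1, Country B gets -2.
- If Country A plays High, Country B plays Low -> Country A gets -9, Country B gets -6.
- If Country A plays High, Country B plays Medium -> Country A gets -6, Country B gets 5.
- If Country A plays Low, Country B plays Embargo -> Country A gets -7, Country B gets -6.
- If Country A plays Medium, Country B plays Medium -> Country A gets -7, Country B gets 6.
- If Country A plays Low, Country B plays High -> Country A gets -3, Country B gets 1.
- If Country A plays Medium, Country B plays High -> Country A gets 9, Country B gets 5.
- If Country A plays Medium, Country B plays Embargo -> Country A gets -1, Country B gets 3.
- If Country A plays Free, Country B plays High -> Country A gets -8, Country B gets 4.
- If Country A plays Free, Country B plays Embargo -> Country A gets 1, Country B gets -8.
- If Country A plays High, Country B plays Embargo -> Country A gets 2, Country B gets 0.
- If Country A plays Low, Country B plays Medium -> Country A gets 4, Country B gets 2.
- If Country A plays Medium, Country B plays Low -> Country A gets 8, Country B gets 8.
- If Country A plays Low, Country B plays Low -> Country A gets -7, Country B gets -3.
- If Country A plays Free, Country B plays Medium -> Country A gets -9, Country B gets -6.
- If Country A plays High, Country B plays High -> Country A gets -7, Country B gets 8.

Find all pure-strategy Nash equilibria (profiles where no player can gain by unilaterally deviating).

For each player, find the best response to each opponent profile; mutual best responses are the pure NE.
Country A against Low: payoffs -1, -7, 8, -9 → best response Medium.
Country A against Medium: payoffs -9, 4, -7, -6 → best response Low.
Country A against High: payoffs -8, -3, 9, -7 → best response Medium.
Country A against Embargo: payoffs 1, -7, -1, 2 → best response High.
Country B against Free: payoffs -2, -6, 4, -8 → best response High.
Country B against Low: payoffs -3, 2, 1, -6 → best response Medium.
Country B against Medium: payoffs 8, 6, 5, 3 → best response Low.
Country B against High: payoffs -6, 5, 8, 0 → best response High.
Mutual best responses: (Low, Medium); (Medium, Low).

The pure Nash equilibria are (Low, Medium); (Medium, Low).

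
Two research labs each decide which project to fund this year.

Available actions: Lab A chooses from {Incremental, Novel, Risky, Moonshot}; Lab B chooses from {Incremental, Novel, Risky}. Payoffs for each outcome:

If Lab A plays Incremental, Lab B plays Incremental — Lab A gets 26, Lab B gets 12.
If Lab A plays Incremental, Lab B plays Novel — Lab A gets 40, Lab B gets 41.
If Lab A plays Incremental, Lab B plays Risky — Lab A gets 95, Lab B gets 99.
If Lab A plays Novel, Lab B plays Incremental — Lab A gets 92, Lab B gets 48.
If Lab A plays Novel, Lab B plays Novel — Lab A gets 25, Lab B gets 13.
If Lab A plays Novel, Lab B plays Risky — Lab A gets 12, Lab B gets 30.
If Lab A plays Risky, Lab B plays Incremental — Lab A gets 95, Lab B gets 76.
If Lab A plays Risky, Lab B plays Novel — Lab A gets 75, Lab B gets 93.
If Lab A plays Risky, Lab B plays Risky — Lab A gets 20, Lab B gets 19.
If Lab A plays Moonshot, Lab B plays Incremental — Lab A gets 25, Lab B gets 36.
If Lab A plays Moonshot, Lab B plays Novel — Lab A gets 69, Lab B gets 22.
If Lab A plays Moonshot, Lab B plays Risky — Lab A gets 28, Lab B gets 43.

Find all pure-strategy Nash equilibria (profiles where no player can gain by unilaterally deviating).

For each strategy profile, look for a profitable unilateral deviation.
(Incremental, Incremental): Lab A can switch to Novel (26 → 92). Not NE.
(Incremental, Novel): Lab A can switch to Risky (40 → 75). Not NE.
(Incremental, Risky): Lab A gets 95, best alternative 28; Lab B gets 99, best alternative 41. No profitable deviation — NE.
(Novel, Incremental): Lab A can switch to Risky (92 → 95). Not NE.
(Novel, Novel): Lab A can switch to Incremental (25 → 40). Not NE.
(Novel, Risky): Lab A can switch to Incremental (12 → 95). Not NE.
(Risky, Incremental): Lab B can switch to Novel (76 → 93). Not NE.
(Risky, Novel): Lab A gets 75, best alternative 69; Lab B gets 93, best alternative 76. No profitable deviation — NE.
(Risky, Risky): Lab A can switch to Incremental (20 → 95). Not NE.
(Moonshot, Incremental): Lab A can switch to Incremental (25 → 26). Not NE.
(Moonshot, Novel): Lab A can switch to Risky (69 → 75). Not NE.
(Moonshot, Risky): Lab A can switch to Incremental (28 → 95). Not NE.

(Incremental, Risky); (Risky, Novel)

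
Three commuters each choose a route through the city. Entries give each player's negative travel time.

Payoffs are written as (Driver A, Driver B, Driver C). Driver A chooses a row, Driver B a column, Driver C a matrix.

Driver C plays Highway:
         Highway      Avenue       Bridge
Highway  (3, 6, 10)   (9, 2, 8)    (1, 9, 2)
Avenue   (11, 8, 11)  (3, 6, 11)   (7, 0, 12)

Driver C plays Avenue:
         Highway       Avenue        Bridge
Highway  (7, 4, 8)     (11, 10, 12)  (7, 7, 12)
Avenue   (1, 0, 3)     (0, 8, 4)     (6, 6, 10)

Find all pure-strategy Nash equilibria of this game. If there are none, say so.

The pure Nash equilibria are (Highway, Avenue, Avenue); (Avenue, Highway, Highway).

(Highway, Highway, Highway): Driver A can switch to Avenue (3 → 11). Not NE.
(Highway, Highway, Avenue): Driver B can switch to Avenue (4 → 10). Not NE.
(Highway, Avenue, Highway): Driver B can switch to Highway (2 → 6). Not NE.
(Highway, Avenue, Avenue): Driver A gets 11, best alternative 0; Driver B gets 10, best alternative 7; Driver C gets 12, best alternative 8. No profitable deviation — NE.
(Highway, Bridge, Highway): Driver A can switch to Avenue (1 → 7). Not NE.
(Highway, Bridge, Avenue): Driver B can switch to Avenue (7 → 10). Not NE.
(Avenue, Highway, Highway): Driver A gets 11, best alternative 3; Driver B gets 8, best alternative 6; Driver C gets 11, best alternative 3. No profitable deviation — NE.
(Avenue, Highway, Avenue): Driver A can switch to Highway (1 → 7). Not NE.
(Avenue, Avenue, Highway): Driver A can switch to Highway (3 → 9). Not NE.
(Avenue, Avenue, Avenue): Driver A can switch to Highway (0 → 11). Not NE.
(Avenue, Bridge, Highway): Driver B can switch to Highway (0 → 8). Not NE.
(Avenue, Bridge, Avenue): Driver A can switch to Highway (6 → 7). Not NE.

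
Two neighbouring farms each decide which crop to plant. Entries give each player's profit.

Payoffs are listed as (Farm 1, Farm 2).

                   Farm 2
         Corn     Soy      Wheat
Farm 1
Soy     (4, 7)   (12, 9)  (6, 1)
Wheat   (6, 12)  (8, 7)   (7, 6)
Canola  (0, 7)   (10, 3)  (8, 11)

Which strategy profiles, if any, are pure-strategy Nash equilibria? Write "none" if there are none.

Pure-strategy Nash equilibria: (Soy, Soy) and (Wheat, Corn) and (Canola, Wheat)

(Soy, Corn): Farm 1 can switch to Wheat (4 → 6). Not NE.
(Soy, Soy): Farm 1 gets 12, best alternative 10; Farm 2 gets 9, best alternative 7. No profitable deviation — NE.
(Soy, Wheat): Farm 1 can switch to Wheat (6 → 7). Not NE.
(Wheat, Corn): Farm 1 gets 6, best alternative 4; Farm 2 gets 12, best alternative 7. No profitable deviation — NE.
(Wheat, Soy): Farm 1 can switch to Soy (8 → 12). Not NE.
(Wheat, Wheat): Farm 1 can switch to Canola (7 → 8). Not NE.
(Canola, Corn): Farm 1 can switch to Soy (0 → 4). Not NE.
(Canola, Soy): Farm 1 can switch to Soy (10 → 12). Not NE.
(Canola, Wheat): Farm 1 gets 8, best alternative 7; Farm 2 gets 11, best alternative 7. No profitable deviation — NE.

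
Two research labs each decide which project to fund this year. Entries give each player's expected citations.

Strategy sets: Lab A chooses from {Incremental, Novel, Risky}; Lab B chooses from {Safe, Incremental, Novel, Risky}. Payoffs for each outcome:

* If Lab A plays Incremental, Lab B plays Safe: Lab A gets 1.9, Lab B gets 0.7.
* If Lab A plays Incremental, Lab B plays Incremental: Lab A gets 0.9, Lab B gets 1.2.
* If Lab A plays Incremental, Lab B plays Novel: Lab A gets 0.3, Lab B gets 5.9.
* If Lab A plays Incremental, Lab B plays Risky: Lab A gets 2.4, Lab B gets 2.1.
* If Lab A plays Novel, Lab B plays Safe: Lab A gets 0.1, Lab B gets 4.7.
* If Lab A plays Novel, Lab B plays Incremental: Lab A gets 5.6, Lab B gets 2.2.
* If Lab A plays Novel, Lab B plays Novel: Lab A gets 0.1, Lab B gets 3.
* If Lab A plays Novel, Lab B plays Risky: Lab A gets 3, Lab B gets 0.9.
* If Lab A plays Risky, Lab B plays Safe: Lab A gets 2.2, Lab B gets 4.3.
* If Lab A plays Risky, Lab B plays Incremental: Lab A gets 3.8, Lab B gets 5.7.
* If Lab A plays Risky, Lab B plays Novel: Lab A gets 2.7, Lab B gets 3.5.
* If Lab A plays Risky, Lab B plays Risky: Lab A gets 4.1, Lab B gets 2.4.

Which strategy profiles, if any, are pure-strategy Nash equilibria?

For each player, find the best response to each opponent profile; mutual best responses are the pure NE.
Lab A against Safe: payoffs 1.9, 0.1, 2.2 → best response Risky.
Lab A against Incremental: payoffs 0.9, 5.6, 3.8 → best response Novel.
Lab A against Novel: payoffs 0.3, 0.1, 2.7 → best response Risky.
Lab A against Risky: payoffs 2.4, 3, 4.1 → best response Risky.
Lab B against Incremental: payoffs 0.7, 1.2, 5.9, 2.1 → best response Novel.
Lab B against Novel: payoffs 4.7, 2.2, 3, 0.9 → best response Safe.
Lab B against Risky: payoffs 4.3, 5.7, 3.5, 2.4 → best response Incremental.
No profile is a mutual best response for all players.

none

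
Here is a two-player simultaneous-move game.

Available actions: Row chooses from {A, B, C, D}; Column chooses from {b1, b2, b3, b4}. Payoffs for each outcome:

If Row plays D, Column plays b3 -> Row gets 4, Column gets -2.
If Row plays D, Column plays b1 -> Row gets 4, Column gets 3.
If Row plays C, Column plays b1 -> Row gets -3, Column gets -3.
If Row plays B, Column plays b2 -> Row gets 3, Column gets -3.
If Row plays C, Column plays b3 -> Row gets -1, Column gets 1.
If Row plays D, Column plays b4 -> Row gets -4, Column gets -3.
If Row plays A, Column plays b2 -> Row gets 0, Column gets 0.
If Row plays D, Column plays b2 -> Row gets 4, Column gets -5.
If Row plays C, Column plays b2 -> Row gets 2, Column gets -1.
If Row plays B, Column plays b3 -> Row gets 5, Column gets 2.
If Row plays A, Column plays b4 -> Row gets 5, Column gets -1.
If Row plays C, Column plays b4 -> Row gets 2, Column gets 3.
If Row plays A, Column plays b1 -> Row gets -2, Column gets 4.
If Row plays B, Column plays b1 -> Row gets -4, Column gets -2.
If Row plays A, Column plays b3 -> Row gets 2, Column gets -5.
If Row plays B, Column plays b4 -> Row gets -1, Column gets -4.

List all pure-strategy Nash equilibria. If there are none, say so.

(B, b3), (D, b1)

Row against b1: payoffs -2, -4, -3, 4 → best response D.
Row against b2: payoffs 0, 3, 2, 4 → best response D.
Row against b3: payoffs 2, 5, -1, 4 → best response B.
Row against b4: payoffs 5, -1, 2, -4 → best response A.
Column against A: payoffs 4, 0, -5, -1 → best response b1.
Column against B: payoffs -2, -3, 2, -4 → best response b3.
Column against C: payoffs -3, -1, 1, 3 → best response b4.
Column against D: payoffs 3, -5, -2, -3 → best response b1.
Mutual best responses: (B, b3); (D, b1).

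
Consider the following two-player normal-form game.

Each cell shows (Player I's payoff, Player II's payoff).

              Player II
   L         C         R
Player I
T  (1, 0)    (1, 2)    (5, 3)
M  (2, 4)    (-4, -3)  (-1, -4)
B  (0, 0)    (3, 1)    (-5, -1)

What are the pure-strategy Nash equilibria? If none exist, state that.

For each strategy profile, look for a profitable unilateral deviation.
(T, L): Player I can switch to M (1 → 2). Not NE.
(T, C): Player I can switch to B (1 → 3). Not NE.
(T, R): Player I gets 5, best alternative -1; Player II gets 3, best alternative 2. No profitable deviation — NE.
(M, L): Player I gets 2, best alternative 1; Player II gets 4, best alternative -3. No profitable deviation — NE.
(M, C): Player I can switch to T (-4 → 1). Not NE.
(M, R): Player I can switch to T (-1 → 5). Not NE.
(B, L): Player I can switch to T (0 → 1). Not NE.
(B, C): Player I gets 3, best alternative 1; Player II gets 1, best alternative 0. No profitable deviation — NE.
(B, R): Player I can switch to T (-5 → 5). Not NE.

Pure-strategy Nash equilibria: (T, R) and (M, L) and (B, C)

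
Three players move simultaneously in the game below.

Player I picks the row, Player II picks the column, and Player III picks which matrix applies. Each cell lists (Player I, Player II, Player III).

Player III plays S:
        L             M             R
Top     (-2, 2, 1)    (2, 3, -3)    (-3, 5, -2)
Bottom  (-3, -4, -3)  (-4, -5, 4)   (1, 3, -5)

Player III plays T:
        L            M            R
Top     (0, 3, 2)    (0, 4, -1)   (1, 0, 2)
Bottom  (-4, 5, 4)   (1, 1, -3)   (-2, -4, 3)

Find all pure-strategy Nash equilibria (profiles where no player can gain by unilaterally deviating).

No pure-strategy Nash equilibrium.

Player I against (L, S): payoffs -2, -3 → best response Top.
Player I against (L, T): payoffs 0, -4 → best response Top.
Player I against (M, S): payoffs 2, -4 → best response Top.
Player I against (M, T): payoffs 0, 1 → best response Bottom.
Player I against (R, S): payoffs -3, 1 → best response Bottom.
Player I against (R, T): payoffs 1, -2 → best response Top.
Player II against (Top, S): payoffs 2, 3, 5 → best response R.
Player II against (Top, T): payoffs 3, 4, 0 → best response M.
Player II against (Bottom, S): payoffs -4, -5, 3 → best response R.
Player II against (Bottom, T): payoffs 5, 1, -4 → best response L.
Player III against (Top, L): payoffs 1, 2 → best response T.
Player III against (Top, M): payoffs -3, -1 → best response T.
Player III against (Top, R): payoffs -2, 2 → best response T.
Player III against (Bottom, L): payoffs -3, 4 → best response T.
Player III against (Bottom, M): payoffs 4, -3 → best response S.
Player III against (Bottom, R): payoffs -5, 3 → best response T.
No profile is a mutual best response for all players.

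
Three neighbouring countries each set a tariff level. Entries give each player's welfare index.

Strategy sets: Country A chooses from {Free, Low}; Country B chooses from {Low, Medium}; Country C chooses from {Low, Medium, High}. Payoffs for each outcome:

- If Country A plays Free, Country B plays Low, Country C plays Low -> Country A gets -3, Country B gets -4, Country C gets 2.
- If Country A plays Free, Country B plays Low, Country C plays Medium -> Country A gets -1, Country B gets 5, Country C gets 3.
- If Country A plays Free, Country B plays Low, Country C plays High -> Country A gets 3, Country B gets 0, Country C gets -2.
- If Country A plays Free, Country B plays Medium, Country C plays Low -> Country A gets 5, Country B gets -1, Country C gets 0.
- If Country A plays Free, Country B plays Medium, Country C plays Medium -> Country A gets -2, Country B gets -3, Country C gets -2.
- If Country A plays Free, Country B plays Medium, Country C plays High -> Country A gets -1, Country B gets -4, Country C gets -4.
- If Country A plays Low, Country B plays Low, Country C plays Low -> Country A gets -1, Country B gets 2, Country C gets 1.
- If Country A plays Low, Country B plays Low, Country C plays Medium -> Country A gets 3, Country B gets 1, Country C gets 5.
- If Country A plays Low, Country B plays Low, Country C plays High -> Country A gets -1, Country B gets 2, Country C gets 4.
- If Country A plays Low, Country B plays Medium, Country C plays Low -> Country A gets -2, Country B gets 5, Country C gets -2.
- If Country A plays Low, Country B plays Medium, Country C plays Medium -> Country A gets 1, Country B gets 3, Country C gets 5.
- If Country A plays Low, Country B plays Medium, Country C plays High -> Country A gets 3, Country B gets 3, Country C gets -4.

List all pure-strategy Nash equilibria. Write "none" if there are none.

The pure Nash equilibria are (Free, Medium, Low), (Low, Medium, Medium).

Country A against (Low, Low): payoffs -3, -1 → best response Low.
Country A against (Low, Medium): payoffs -1, 3 → best response Low.
Country A against (Low, High): payoffs 3, -1 → best response Free.
Country A against (Medium, Low): payoffs 5, -2 → best response Free.
Country A against (Medium, Medium): payoffs -2, 1 → best response Low.
Country A against (Medium, High): payoffs -1, 3 → best response Low.
Country B against (Free, Low): payoffs -4, -1 → best response Medium.
Country B against (Free, Medium): payoffs 5, -3 → best response Low.
Country B against (Free, High): payoffs 0, -4 → best response Low.
Country B against (Low, Low): payoffs 2, 5 → best response Medium.
Country B against (Low, Medium): payoffs 1, 3 → best response Medium.
Country B against (Low, High): payoffs 2, 3 → best response Medium.
Country C against (Free, Low): payoffs 2, 3, -2 → best response Medium.
Country C against (Free, Medium): payoffs 0, -2, -4 → best response Low.
Country C against (Low, Low): payoffs 1, 5, 4 → best response Medium.
Country C against (Low, Medium): payoffs -2, 5, -4 → best response Medium.
Mutual best responses: (Free, Medium, Low); (Low, Medium, Medium).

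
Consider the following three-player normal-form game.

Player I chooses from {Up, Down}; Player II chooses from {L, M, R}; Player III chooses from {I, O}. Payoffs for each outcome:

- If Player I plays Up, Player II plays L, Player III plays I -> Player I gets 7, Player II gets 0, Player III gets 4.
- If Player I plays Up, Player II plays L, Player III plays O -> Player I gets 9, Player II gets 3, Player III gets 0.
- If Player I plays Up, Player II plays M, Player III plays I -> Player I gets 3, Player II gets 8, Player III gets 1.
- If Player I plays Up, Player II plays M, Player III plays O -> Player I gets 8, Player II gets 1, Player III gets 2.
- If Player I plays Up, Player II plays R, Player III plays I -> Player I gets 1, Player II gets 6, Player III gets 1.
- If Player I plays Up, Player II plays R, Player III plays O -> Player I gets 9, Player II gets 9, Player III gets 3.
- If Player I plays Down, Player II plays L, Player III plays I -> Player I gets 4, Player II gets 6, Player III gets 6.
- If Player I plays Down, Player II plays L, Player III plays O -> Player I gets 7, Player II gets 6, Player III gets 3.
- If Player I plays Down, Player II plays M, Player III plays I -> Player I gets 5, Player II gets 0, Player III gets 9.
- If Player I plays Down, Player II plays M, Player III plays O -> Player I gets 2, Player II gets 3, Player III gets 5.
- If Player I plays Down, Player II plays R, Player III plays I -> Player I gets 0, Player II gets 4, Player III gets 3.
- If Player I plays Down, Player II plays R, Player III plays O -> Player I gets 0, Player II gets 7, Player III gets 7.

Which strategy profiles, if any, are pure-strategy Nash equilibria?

Mark each player's best response to every combination of opponents' strategies; a profile where every player is best-responding is a pure Nash equilibrium.
Player I against (L, I): payoffs 7, 4 → best response Up.
Player I against (L, O): payoffs 9, 7 → best response Up.
Player I against (M, I): payoffs 3, 5 → best response Down.
Player I against (M, O): payoffs 8, 2 → best response Up.
Player I against (R, I): payoffs 1, 0 → best response Up.
Player I against (R, O): payoffs 9, 0 → best response Up.
Player II against (Up, I): payoffs 0, 8, 6 → best response M.
Player II against (Up, O): payoffs 3, 1, 9 → best response R.
Player II against (Down, I): payoffs 6, 0, 4 → best response L.
Player II against (Down, O): payoffs 6, 3, 7 → best response R.
Player III against (Up, L): payoffs 4, 0 → best response I.
Player III against (Up, M): payoffs 1, 2 → best response O.
Player III against (Up, R): payoffs 1, 3 → best response O.
Player III against (Down, L): payoffs 6, 3 → best response I.
Player III against (Down, M): payoffs 9, 5 → best response I.
Player III against (Down, R): payoffs 3, 7 → best response O.
Mutual best responses: (Up, R, O).

The unique pure-strategy Nash equilibrium is (Up, R, O).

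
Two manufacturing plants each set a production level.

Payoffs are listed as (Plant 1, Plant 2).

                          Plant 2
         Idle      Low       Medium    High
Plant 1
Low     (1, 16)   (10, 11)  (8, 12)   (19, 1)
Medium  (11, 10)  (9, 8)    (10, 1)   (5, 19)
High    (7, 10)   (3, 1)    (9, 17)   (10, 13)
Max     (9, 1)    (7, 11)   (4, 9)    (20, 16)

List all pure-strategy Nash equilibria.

Pure NE: (Max, High)

For each strategy profile, look for a profitable unilateral deviation.
(Low, Idle): Plant 1 can switch to Medium (1 → 11). Not NE.
(Low, Low): Plant 2 can switch to Idle (11 → 16). Not NE.
(Low, Medium): Plant 1 can switch to Medium (8 → 10). Not NE.
(Low, High): Plant 1 can switch to Max (19 → 20). Not NE.
(Medium, Idle): Plant 2 can switch to High (10 → 19). Not NE.
(Medium, Low): Plant 1 can switch to Low (9 → 10). Not NE.
(Max, High): Plant 1 gets 20, best alternative 19; Plant 2 gets 16, best alternative 11. No profitable deviation — NE.
(The remaining 9 profiles each have a profitable deviation by the same check.)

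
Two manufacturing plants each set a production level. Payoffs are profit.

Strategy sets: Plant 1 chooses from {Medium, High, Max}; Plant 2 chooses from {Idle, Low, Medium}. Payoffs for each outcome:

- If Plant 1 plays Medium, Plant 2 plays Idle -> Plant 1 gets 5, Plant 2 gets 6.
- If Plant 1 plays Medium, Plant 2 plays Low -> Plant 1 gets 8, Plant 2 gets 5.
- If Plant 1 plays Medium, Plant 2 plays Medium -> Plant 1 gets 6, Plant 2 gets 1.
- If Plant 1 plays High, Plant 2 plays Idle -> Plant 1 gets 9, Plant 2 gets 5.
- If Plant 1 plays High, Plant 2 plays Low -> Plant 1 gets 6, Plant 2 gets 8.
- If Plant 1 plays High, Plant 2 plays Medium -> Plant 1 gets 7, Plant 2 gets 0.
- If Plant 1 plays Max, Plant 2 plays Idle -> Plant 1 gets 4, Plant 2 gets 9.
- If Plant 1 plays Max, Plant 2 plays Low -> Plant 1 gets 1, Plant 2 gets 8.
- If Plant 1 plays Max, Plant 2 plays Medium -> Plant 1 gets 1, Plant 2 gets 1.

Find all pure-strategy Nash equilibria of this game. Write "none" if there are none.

This game has no pure Nash equilibrium.

Plant 1 against Idle: payoffs 5, 9, 4 → best response High.
Plant 1 against Low: payoffs 8, 6, 1 → best response Medium.
Plant 1 against Medium: payoffs 6, 7, 1 → best response High.
Plant 2 against Medium: payoffs 6, 5, 1 → best response Idle.
Plant 2 against High: payoffs 5, 8, 0 → best response Low.
Plant 2 against Max: payoffs 9, 8, 1 → best response Idle.
No profile is a mutual best response for all players.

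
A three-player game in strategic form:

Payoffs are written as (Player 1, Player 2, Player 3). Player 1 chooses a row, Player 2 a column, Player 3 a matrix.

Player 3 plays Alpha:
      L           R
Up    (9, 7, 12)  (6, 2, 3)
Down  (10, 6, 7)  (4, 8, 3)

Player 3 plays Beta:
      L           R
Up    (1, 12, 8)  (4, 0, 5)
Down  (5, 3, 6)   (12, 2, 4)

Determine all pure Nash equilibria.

Mark each player's best response to every combination of opponents' strategies; a profile where every player is best-responding is a pure Nash equilibrium.
Player 1 against (L, Alpha): payoffs 9, 10 → best response Down.
Player 1 against (L, Beta): payoffs 1, 5 → best response Down.
Player 1 against (R, Alpha): payoffs 6, 4 → best response Up.
Player 1 against (R, Beta): payoffs 4, 12 → best response Down.
Player 2 against (Up, Alpha): payoffs 7, 2 → best response L.
Player 2 against (Up, Beta): payoffs 12, 0 → best response L.
Player 2 against (Down, Alpha): payoffs 6, 8 → best response R.
Player 2 against (Down, Beta): payoffs 3, 2 → best response L.
Player 3 against (Up, L): payoffs 12, 8 → best response Alpha.
Player 3 against (Up, R): payoffs 3, 5 → best response Beta.
Player 3 against (Down, L): payoffs 7, 6 → best response Alpha.
Player 3 against (Down, R): payoffs 3, 4 → best response Beta.
No profile is a mutual best response for all players.

No pure-strategy Nash equilibrium.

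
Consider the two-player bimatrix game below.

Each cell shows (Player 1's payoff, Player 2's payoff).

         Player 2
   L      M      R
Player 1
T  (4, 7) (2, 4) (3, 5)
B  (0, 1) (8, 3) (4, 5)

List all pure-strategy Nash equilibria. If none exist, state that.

For each player, find the best response to each opponent profile; mutual best responses are the pure NE.
Player 1 against L: payoffs 4, 0 → best response T.
Player 1 against M: payoffs 2, 8 → best response B.
Player 1 against R: payoffs 3, 4 → best response B.
Player 2 against T: payoffs 7, 4, 5 → best response L.
Player 2 against B: payoffs 1, 3, 5 → best response R.
Mutual best responses: (T, L); (B, R).

(T, L), (B, R)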